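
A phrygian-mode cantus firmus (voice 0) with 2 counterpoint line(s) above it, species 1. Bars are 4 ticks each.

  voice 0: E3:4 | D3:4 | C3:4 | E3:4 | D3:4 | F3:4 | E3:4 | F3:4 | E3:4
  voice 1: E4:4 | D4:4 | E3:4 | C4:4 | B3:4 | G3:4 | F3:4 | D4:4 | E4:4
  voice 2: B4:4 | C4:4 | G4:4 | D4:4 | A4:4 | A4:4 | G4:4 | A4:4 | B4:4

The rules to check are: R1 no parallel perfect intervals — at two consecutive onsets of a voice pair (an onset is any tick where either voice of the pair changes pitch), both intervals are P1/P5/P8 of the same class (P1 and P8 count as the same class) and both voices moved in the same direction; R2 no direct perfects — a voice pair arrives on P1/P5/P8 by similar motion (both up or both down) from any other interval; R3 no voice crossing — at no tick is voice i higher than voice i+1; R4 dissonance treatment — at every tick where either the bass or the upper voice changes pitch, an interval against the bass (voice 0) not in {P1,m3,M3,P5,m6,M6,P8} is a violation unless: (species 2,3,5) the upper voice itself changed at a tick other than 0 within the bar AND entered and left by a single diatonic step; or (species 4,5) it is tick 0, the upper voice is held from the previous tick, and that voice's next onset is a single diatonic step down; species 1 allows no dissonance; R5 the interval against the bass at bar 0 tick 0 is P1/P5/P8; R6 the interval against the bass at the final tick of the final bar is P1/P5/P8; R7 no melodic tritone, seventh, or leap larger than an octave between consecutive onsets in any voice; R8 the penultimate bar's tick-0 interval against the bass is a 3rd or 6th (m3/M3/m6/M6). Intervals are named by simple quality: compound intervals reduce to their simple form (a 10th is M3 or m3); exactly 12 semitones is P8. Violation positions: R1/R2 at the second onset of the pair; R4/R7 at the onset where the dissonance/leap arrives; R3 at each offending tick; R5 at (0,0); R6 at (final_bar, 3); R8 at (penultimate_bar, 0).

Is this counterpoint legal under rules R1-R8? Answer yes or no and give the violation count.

bar 0: v0=E3 v1=E4 v2=B4 (P5)
bar 1: v0=D3 v1=D4 v2=C4 (m7)
bar 2: v0=C3 v1=E3 v2=G4 (P5)
bar 3: v0=E3 v1=C4 v2=D4 (m7)
bar 4: v0=D3 v1=B3 v2=A4 (P5)
bar 5: v0=F3 v1=G3 v2=A4 (M3)
bar 6: v0=E3 v1=F3 v2=G4 (m3)
bar 7: v0=F3 v1=D4 v2=A4 (M3)
bar 8: v0=E3 v1=E4 v2=B4 (P5)
  R1 @ bar1.0: E3/E4 P8 -> D3/D4 P8 similar
  R3 @ bar1.0: D4 above C4
  R4 @ bar1.0: D3/C4 m7 untreated
  R7 @ bar1.0: B4->C4 leap 11st
  R3 @ bar1.1: D4 above C4
  R3 @ bar1.2: D4 above C4
  R3 @ bar1.3: D4 above C4
  R7 @ bar2.0: D4->E3 leap 10st
  R4 @ bar3.0: E3/D4 m7 untreated
  R4 @ bar5.0: F3/G3 M2 untreated
  R4 @ bar6.0: E3/F3 m2 untreated
  R2 @ bar7.0: F3/G4 M2 -> D4/A4 P5 similar
  R1 @ bar8.0: D4/A4 P5 -> E4/B4 P5 similar

No (13 violations)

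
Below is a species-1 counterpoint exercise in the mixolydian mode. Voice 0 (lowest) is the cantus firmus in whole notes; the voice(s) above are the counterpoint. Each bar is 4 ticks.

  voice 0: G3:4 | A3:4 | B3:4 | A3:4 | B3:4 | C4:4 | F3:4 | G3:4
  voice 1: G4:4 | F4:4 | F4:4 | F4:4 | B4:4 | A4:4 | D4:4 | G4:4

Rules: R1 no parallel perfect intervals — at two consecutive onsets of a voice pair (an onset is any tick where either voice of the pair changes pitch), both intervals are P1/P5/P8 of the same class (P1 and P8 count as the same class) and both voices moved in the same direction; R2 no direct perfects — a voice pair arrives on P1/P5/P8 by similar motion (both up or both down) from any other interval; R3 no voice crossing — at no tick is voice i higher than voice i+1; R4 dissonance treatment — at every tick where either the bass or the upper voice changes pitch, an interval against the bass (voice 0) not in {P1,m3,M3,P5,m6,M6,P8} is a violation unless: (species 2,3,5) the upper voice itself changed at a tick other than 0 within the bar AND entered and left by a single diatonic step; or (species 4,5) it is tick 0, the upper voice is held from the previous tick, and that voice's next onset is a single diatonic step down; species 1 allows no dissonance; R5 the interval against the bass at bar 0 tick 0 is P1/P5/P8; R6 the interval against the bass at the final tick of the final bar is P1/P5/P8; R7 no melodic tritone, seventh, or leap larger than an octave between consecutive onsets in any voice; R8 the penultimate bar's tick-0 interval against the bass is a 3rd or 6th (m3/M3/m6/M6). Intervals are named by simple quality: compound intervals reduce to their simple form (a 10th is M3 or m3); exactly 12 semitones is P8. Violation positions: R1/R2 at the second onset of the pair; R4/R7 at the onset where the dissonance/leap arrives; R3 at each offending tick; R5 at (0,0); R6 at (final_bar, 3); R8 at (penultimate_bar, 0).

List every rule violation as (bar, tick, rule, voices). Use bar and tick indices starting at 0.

(2, 0, R4, (0, 1))
(4, 0, R2, (0, 1))
(4, 0, R7, (1,))
(7, 0, R2, (0, 1))

bar 0: v0=G3 v1=G4 downbeat P8
bar 1: v0=A3 v1=F4 downbeat m6
bar 2: v0=B3 v1=F4 downbeat TT
bar 3: v0=A3 v1=F4 downbeat m6
bar 4: v0=B3 v1=B4 downbeat P8
bar 5: v0=C4 v1=A4 downbeat M6
bar 6: v0=F3 v1=D4 downbeat M6
bar 7: v0=G3 v1=G4 downbeat P8
  -> R4 @ bar 2 tick 0 v(0, 1): B3/F4 TT untreated
  -> R2 @ bar 4 tick 0 v(0, 1): A3/F4 m6 -> B3/B4 P8 similar
  -> R7 @ bar 4 tick 0 v(1,): F4->B4 leap 6st
  -> R2 @ bar 7 tick 0 v(0, 1): F3/D4 M6 -> G3/G4 P8 similar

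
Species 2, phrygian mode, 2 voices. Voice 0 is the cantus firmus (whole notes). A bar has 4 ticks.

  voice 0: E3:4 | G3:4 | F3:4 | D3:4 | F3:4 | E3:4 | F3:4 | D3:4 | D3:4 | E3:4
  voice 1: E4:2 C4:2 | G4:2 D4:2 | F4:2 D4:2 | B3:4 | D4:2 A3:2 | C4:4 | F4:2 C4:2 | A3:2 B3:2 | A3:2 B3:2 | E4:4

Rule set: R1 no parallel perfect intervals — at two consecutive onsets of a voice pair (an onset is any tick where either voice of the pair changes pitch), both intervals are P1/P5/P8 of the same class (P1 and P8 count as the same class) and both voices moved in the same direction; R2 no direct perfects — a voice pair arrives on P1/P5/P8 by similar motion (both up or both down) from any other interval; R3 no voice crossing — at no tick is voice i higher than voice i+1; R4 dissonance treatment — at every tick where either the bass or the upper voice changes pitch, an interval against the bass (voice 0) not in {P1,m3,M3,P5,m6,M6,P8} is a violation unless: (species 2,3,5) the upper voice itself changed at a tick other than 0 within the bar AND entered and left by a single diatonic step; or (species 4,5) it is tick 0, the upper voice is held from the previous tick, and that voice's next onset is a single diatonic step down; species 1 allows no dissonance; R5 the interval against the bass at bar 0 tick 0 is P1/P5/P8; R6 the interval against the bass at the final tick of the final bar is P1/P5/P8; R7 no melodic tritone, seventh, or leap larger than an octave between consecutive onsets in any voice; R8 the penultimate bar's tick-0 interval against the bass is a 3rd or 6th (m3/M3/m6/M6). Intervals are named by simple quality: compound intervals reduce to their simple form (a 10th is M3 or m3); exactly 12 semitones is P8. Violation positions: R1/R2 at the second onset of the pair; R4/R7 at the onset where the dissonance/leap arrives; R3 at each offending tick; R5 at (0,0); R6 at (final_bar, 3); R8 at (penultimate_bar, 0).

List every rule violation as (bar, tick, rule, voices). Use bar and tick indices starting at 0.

(1, 0, R2, (0, 1))
(6, 0, R2, (0, 1))
(7, 0, R1, (0, 1))
(8, 0, R8, (0, 1))
(9, 0, R2, (0, 1))

bar 0: v0=E3 v1=E4 downbeat P8
bar 1: v0=G3 v1=G4 downbeat P8
bar 2: v0=F3 v1=F4 downbeat P8
bar 3: v0=D3 v1=B3 downbeat M6
bar 4: v0=F3 v1=D4 downbeat M6
bar 5: v0=E3 v1=C4 downbeat m6
bar 6: v0=F3 v1=F4 downbeat P8
bar 7: v0=D3 v1=A3 downbeat P5
bar 8: v0=D3 v1=A3 downbeat P5
bar 9: v0=E3 v1=E4 downbeat P8
  -> R2 @ bar 1 tick 0 v(0, 1): E3/C4 m6 -> G3/G4 P8 similar
  -> R2 @ bar 6 tick 0 v(0, 1): E3/C4 m6 -> F3/F4 P8 similar
  -> R1 @ bar 7 tick 0 v(0, 1): F3/C4 P5 -> D3/A3 P5 similar
  -> R8 @ bar 8 tick 0 v(0, 1): penult P5 not 3rd/6th
  -> R2 @ bar 9 tick 0 v(0, 1): D3/B3 M6 -> E3/E4 P8 similar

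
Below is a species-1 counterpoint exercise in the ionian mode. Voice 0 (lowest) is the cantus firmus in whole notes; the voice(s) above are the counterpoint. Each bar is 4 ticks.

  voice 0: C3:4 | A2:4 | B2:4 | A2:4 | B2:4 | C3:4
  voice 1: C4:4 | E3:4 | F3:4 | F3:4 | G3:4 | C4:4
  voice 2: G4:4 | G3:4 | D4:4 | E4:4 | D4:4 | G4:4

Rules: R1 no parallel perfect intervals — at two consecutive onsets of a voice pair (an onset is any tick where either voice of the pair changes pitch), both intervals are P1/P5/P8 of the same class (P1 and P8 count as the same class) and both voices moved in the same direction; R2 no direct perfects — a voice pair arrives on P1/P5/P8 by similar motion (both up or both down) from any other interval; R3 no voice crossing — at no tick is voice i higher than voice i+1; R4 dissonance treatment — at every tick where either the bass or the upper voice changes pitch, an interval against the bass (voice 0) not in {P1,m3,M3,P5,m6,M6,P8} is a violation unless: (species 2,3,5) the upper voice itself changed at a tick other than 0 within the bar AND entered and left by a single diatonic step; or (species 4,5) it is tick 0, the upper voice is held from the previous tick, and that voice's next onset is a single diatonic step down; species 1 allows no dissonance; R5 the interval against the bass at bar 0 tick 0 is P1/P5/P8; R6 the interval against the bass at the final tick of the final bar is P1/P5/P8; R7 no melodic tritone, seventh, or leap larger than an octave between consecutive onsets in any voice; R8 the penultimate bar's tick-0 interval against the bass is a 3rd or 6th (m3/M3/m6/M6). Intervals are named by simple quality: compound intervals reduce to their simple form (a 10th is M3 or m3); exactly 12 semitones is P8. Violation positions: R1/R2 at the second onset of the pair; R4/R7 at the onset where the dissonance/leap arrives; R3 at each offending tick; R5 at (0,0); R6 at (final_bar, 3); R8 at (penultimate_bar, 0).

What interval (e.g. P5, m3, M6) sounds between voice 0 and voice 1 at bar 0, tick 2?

P8

voice 0=C3 voice 1=C4 -> P8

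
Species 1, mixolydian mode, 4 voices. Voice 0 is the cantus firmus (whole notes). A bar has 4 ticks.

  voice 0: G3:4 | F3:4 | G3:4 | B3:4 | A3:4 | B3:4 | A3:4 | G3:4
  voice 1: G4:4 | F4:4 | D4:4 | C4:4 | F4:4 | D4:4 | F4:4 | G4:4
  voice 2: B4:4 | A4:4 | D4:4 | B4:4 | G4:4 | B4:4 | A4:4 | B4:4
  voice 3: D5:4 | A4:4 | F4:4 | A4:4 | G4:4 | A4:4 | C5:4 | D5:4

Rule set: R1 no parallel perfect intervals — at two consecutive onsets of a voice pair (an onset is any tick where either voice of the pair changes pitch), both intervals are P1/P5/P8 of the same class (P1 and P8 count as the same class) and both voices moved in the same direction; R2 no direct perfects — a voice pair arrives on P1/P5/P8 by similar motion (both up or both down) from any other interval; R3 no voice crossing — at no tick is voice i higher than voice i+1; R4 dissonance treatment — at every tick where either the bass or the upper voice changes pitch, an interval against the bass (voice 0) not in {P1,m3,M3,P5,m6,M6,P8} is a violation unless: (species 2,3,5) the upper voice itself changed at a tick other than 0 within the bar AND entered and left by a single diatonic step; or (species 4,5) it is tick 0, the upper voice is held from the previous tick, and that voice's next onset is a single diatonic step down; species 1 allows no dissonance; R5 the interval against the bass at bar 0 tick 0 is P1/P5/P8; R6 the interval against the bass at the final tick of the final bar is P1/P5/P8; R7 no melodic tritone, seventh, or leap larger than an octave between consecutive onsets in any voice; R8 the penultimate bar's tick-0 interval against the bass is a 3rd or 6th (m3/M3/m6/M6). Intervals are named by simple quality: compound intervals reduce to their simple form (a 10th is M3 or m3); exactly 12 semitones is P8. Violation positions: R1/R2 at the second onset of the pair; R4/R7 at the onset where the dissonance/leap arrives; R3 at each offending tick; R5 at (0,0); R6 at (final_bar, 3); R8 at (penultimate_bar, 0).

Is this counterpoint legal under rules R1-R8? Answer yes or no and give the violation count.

bar 0: v0=G3 v1=G4 v2=B4 v3=D5 (P5)
bar 1: v0=F3 v1=F4 v2=A4 v3=A4 (M3)
bar 2: v0=G3 v1=D4 v2=D4 v3=F4 (m7)
bar 3: v0=B3 v1=C4 v2=B4 v3=A4 (m7)
bar 4: v0=A3 v1=F4 v2=G4 v3=G4 (m7)
bar 5: v0=B3 v1=D4 v2=B4 v3=A4 (m7)
bar 6: v0=A3 v1=F4 v2=A4 v3=C5 (m3)
bar 7: v0=G3 v1=G4 v2=B4 v3=D5 (P5)
  R5 @ bar0.0: opens on M3
  R1 @ bar1.0: G3/G4 P8 -> F3/F4 P8 similar
  R2 @ bar1.0: B4/D5 m3 -> A4/A4 P1 similar
  R2 @ bar2.0: F4/A4 M3 -> D4/D4 P1 similar
  R4 @ bar2.0: G3/F4 m7 untreated
  R2 @ bar3.0: G3/D4 P5 -> B3/B4 P8 similar
  R3 @ bar3.0: B4 above A4
  R4 @ bar3.0: B3/C4 m2 untreated
  R4 @ bar3.0: B3/A4 m7 untreated
  R3 @ bar3.1: B4 above A4
  R3 @ bar3.2: B4 above A4
  R3 @ bar3.3: B4 above A4
  R2 @ bar4.0: B4/A4 M2 -> G4/G4 P1 similar
  R4 @ bar4.0: A3/G4 m7 untreated
  R4 @ bar4.0: A3/G4 m7 untreated
  R2 @ bar5.0: A3/G4 m7 -> B3/B4 P8 similar
  R3 @ bar5.0: B4 above A4
  R4 @ bar5.0: B3/A4 m7 untreated
  R3 @ bar5.1: B4 above A4
  R3 @ bar5.2: B4 above A4
  R3 @ bar5.3: B4 above A4
  R1 @ bar6.0: B3/B4 P8 -> A3/A4 P8 similar
  R1 @ bar6.0: D4/A4 P5 -> F4/C5 P5 similar
  R8 @ bar6.0: penult P8 not 3rd/6th
  R1 @ bar7.0: F4/C5 P5 -> G4/D5 P5 similar
  R6 @ bar7.3: closes on M3

No (26 violations)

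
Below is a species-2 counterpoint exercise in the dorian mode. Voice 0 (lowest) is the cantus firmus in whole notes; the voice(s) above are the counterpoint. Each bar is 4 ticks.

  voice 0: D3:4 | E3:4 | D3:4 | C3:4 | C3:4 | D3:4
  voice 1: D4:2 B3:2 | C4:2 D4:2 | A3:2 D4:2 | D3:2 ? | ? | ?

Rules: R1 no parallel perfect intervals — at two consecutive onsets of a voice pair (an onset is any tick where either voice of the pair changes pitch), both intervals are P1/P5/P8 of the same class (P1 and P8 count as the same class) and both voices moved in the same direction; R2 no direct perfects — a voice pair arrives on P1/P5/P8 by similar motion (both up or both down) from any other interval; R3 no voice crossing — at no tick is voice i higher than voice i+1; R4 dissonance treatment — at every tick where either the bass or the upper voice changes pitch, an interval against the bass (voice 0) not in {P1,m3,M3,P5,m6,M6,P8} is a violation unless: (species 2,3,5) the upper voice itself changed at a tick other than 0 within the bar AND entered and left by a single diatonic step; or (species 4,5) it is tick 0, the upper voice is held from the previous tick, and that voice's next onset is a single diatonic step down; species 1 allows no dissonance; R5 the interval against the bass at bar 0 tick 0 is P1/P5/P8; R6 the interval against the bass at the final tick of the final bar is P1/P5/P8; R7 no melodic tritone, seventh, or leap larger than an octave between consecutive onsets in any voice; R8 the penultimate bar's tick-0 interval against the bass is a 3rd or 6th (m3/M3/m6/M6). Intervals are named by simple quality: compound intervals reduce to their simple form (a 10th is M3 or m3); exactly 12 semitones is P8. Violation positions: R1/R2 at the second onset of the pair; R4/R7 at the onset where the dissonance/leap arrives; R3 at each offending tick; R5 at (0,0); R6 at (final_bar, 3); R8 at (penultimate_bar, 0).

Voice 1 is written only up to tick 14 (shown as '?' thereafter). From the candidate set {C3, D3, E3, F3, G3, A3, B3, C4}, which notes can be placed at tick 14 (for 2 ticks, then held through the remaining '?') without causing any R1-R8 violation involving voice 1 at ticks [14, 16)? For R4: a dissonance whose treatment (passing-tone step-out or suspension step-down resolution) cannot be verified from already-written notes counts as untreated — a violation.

C3: legal
D3: legal
E3: legal
F3: violates R4
G3: legal
A3: legal
B3: violates R4
C4: violates R7

{A3, C3, D3, E3, G3}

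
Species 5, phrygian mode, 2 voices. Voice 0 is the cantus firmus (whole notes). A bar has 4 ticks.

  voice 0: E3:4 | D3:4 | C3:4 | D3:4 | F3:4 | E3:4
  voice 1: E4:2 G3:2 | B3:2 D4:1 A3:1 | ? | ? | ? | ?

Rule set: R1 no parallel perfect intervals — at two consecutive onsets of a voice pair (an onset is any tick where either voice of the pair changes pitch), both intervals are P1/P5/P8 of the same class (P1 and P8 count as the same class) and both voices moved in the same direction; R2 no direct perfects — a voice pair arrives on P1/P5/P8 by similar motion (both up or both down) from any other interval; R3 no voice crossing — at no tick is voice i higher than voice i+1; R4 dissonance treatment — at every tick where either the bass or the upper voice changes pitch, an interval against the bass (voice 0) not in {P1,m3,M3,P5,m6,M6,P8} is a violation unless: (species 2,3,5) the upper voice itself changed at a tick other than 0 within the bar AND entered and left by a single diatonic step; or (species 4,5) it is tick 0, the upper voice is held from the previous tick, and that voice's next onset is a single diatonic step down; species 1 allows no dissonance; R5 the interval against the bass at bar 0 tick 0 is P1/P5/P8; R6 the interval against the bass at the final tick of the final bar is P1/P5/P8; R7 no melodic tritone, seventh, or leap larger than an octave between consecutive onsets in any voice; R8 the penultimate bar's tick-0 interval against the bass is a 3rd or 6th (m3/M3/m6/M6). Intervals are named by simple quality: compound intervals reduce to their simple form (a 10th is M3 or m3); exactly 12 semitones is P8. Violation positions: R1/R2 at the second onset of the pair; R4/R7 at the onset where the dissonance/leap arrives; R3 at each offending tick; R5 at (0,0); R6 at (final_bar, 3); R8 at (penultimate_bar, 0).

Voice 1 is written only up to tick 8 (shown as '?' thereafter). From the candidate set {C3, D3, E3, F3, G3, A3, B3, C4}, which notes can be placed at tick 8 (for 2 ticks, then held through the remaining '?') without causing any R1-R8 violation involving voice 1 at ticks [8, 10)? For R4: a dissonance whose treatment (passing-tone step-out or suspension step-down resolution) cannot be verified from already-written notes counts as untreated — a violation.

{A3, C4, E3}

C3: violates R2
D3: violates R4
E3: legal
F3: violates R4
G3: violates R1
A3: legal
B3: violates R4
C4: legal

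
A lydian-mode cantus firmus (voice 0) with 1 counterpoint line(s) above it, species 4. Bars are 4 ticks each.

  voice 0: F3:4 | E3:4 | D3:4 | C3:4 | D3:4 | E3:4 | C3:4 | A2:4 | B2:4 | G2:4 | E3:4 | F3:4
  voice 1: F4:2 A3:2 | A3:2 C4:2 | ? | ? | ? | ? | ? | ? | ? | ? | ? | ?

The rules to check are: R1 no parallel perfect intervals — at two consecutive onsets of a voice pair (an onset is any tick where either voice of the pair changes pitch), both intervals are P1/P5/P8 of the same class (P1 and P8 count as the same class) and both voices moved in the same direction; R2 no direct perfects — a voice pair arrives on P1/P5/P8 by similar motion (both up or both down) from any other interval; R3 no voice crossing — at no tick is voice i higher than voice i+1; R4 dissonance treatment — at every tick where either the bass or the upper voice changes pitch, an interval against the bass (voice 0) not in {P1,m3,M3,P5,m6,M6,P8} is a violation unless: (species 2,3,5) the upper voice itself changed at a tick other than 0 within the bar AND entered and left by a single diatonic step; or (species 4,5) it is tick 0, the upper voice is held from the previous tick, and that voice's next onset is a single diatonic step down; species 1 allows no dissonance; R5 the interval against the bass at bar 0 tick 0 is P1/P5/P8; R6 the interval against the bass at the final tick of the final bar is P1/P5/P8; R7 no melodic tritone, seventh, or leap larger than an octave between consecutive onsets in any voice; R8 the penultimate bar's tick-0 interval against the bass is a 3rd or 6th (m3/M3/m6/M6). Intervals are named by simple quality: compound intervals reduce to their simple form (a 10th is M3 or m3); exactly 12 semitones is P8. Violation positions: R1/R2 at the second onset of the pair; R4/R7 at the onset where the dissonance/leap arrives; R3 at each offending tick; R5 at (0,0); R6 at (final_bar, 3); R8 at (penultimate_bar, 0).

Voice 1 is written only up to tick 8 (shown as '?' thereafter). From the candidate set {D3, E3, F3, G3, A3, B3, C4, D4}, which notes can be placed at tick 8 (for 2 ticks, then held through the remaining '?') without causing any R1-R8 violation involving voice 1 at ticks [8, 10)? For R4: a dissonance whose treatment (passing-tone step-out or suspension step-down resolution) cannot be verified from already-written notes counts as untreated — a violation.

{B3, D4, F3}

D3: violates R2,R7
E3: violates R4
F3: legal
G3: violates R4
A3: violates R2
B3: legal
C4: violates R4
D4: legal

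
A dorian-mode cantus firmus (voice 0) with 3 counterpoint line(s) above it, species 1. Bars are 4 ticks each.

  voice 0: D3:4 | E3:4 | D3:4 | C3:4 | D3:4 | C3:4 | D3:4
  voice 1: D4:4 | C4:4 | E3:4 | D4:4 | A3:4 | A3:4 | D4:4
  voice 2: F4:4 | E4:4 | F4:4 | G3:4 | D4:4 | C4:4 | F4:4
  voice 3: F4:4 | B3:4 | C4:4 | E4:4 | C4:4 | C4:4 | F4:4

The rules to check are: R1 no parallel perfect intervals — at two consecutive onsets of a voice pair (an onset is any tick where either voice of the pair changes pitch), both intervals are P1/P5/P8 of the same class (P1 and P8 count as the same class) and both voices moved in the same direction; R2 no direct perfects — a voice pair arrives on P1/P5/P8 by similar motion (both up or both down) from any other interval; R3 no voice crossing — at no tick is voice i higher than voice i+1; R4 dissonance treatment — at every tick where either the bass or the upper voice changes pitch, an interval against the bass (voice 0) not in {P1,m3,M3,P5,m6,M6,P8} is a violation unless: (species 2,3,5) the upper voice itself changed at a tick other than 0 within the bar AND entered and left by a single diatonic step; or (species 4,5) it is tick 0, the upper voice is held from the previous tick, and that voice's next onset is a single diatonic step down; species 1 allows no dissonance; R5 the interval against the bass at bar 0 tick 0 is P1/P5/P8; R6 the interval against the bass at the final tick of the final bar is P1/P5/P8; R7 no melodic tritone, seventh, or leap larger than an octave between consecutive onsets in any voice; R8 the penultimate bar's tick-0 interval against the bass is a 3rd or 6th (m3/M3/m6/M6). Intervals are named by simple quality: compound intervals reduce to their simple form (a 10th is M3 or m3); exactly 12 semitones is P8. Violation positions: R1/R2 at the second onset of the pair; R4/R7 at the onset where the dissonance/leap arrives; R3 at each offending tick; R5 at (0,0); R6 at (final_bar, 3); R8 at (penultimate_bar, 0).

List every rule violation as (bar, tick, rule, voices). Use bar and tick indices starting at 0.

bar 0: v0=D3 v1=D4 v2=F4 v3=F4 downbeat m3
bar 1: v0=E3 v1=C4 v2=E4 v3=B3 downbeat P5
bar 2: v0=D3 v1=E3 v2=F4 v3=C4 downbeat m7
bar 3: v0=C3 v1=D4 v2=G3 v3=E4 downbeat M3
bar 4: v0=D3 v1=A3 v2=D4 v3=C4 downbeat m7
bar 5: v0=C3 v1=A3 v2=C4 v3=C4 downbeat P8
bar 6: v0=D3 v1=D4 v2=F4 v3=F4 downbeat m3
  -> R5 @ bar 0 tick 0 v(0, 2): opens on m3
  -> R5 @ bar 0 tick 0 v(0, 3): opens on m3
  -> R3 @ bar 1 tick 0 v(2, 3): E4 above B3
  -> R7 @ bar 1 tick 0 v(3,): F4->B3 leap 6st
  -> R3 @ bar 1 tick 1 v(2, 3): E4 above B3
  -> R3 @ bar 1 tick 2 v(2, 3): E4 above B3
  -> R3 @ bar 1 tick 3 v(2, 3): E4 above B3
  -> R3 @ bar 2 tick 0 v(2, 3): F4 above C4
  -> R4 @ bar 2 tick 0 v(0, 1): D3/E3 M2 untreated
  -> R4 @ bar 2 tick 0 v(0, 3): D3/C4 m7 untreated
  -> R3 @ bar 2 tick 1 v(2, 3): F4 above C4
  -> R3 @ bar 2 tick 2 v(2, 3): F4 above C4
  -> R3 @ bar 2 tick 3 v(2, 3): F4 above C4
  -> R2 @ bar 3 tick 0 v(0, 2): D3/F4 m3 -> C3/G3 P5 similar
  -> R3 @ bar 3 tick 0 v(1, 2): D4 above G3
  -> R4 @ bar 3 tick 0 v(0, 1): C3/D4 M2 untreated
  -> R7 @ bar 3 tick 0 v(1,): E3->D4 leap 10st
  -> R7 @ bar 3 tick 0 v(2,): F4->G3 leap 10st
  -> R3 @ bar 3 tick 1 v(1, 2): D4 above G3
  -> R3 @ bar 3 tick 2 v(1, 2): D4 above G3
  -> R3 @ bar 3 tick 3 v(1, 2): D4 above G3
  -> R2 @ bar 4 tick 0 v(0, 2): C3/G3 P5 -> D3/D4 P8 similar
  -> R3 @ bar 4 tick 0 v(2, 3): D4 above C4
  -> R4 @ bar 4 tick 0 v(0, 3): D3/C4 m7 untreated
  -> R3 @ bar 4 tick 1 v(2, 3): D4 above C4
  -> R3 @ bar 4 tick 2 v(2, 3): D4 above C4
  -> R3 @ bar 4 tick 3 v(2, 3): D4 above C4
  -> R1 @ bar 5 tick 0 v(0, 2): D3/D4 P8 -> C3/C4 P8 similar
  -> R8 @ bar 5 tick 0 v(0, 2): penult P8 not 3rd/6th
  -> R8 @ bar 5 tick 0 v(0, 3): penult P8 not 3rd/6th
  -> R1 @ bar 6 tick 0 v(2, 3): C4/C4 P1 -> F4/F4 P1 similar
  -> R2 @ bar 6 tick 0 v(0, 1): C3/A3 M6 -> D3/D4 P8 similar
  -> R6 @ bar 6 tick 3 v(0, 2): closes on m3
  -> R6 @ bar 6 tick 3 v(0, 3): closes on m3

(0, 0, R5, (0, 2))
(0, 0, R5, (0, 3))
(1, 0, R3, (2, 3))
(1, 0, R7, (3,))
(1, 1, R3, (2, 3))
(1, 2, R3, (2, 3))
(1, 3, R3, (2, 3))
(2, 0, R3, (2, 3))
(2, 0, R4, (0, 1))
(2, 0, R4, (0, 3))
(2, 1, R3, (2, 3))
(2, 2, R3, (2, 3))
(2, 3, R3, (2, 3))
(3, 0, R2, (0, 2))
(3, 0, R3, (1, 2))
(3, 0, R4, (0, 1))
(3, 0, R7, (1,))
(3, 0, R7, (2,))
(3, 1, R3, (1, 2))
(3, 2, R3, (1, 2))
(3, 3, R3, (1, 2))
(4, 0, R2, (0, 2))
(4, 0, R3, (2, 3))
(4, 0, R4, (0, 3))
(4, 1, R3, (2, 3))
(4, 2, R3, (2, 3))
(4, 3, R3, (2, 3))
(5, 0, R1, (0, 2))
(5, 0, R8, (0, 2))
(5, 0, R8, (0, 3))
(6, 0, R1, (2, 3))
(6, 0, R2, (0, 1))
(6, 3, R6, (0, 2))
(6, 3, R6, (0, 3))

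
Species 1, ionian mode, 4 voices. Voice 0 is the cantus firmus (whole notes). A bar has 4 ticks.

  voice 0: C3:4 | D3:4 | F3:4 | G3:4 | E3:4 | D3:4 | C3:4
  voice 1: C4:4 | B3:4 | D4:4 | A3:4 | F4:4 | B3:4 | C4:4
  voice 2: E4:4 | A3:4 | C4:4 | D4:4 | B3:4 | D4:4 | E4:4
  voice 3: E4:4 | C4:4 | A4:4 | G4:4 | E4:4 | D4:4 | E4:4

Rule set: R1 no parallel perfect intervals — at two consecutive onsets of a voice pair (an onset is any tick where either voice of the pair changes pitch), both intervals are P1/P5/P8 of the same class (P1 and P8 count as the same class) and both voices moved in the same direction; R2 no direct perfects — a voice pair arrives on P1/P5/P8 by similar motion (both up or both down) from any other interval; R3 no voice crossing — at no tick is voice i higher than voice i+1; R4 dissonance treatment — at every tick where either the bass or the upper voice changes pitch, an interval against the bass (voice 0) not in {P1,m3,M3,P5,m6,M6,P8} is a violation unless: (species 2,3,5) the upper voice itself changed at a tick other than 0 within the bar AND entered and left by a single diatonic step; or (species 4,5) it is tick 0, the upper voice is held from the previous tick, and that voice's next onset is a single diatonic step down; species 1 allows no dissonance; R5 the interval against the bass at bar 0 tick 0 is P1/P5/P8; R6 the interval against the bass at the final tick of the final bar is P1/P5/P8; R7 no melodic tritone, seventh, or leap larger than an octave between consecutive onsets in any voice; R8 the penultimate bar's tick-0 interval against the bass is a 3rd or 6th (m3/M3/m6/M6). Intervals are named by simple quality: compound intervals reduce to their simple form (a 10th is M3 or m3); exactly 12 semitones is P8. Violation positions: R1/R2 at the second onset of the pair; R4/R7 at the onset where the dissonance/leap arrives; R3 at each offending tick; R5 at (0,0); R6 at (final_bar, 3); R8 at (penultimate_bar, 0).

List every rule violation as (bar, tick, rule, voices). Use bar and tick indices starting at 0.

(0, 0, R5, (0, 2))
(0, 0, R5, (0, 3))
(1, 0, R3, (1, 2))
(1, 0, R4, (0, 3))
(1, 1, R3, (1, 2))
(1, 2, R3, (1, 2))
(1, 3, R3, (1, 2))
(2, 0, R1, (0, 2))
(2, 0, R2, (1, 3))
(2, 0, R3, (1, 2))
(2, 1, R3, (1, 2))
(2, 2, R3, (1, 2))
(2, 3, R3, (1, 2))
(3, 0, R1, (0, 2))
(3, 0, R4, (0, 1))
(4, 0, R1, (0, 2))
(4, 0, R1, (0, 3))
(4, 0, R3, (1, 2))
(4, 0, R4, (0, 1))
(4, 1, R3, (1, 2))
(4, 2, R3, (1, 2))
(4, 3, R3, (1, 2))
(5, 0, R1, (0, 3))
(5, 0, R7, (1,))
(5, 0, R8, (0, 2))
(5, 0, R8, (0, 3))
(6, 0, R1, (2, 3))
(6, 3, R6, (0, 2))
(6, 3, R6, (0, 3))

bar 0: v0=C3 v1=C4 v2=E4 v3=E4 downbeat M3
bar 1: v0=D3 v1=B3 v2=A3 v3=C4 downbeat m7
bar 2: v0=F3 v1=D4 v2=C4 v3=A4 downbeat M3
bar 3: v0=G3 v1=A3 v2=D4 v3=G4 downbeat P8
bar 4: v0=E3 v1=F4 v2=B3 v3=E4 downbeat P8
bar 5: v0=D3 v1=B3 v2=D4 v3=D4 downbeat P8
bar 6: v0=C3 v1=C4 v2=E4 v3=E4 downbeat M3
  -> R5 @ bar 0 tick 0 v(0, 2): opens on M3
  -> R5 @ bar 0 tick 0 v(0, 3): opens on M3
  -> R3 @ bar 1 tick 0 v(1, 2): B3 above A3
  -> R4 @ bar 1 tick 0 v(0, 3): D3/C4 m7 untreated
  -> R3 @ bar 1 tick 1 v(1, 2): B3 above A3
  -> R3 @ bar 1 tick 2 v(1, 2): B3 above A3
  -> R3 @ bar 1 tick 3 v(1, 2): B3 above A3
  -> R1 @ bar 2 tick 0 v(0, 2): D3/A3 P5 -> F3/C4 P5 similar
  -> R2 @ bar 2 tick 0 v(1, 3): B3/C4 m2 -> D4/A4 P5 similar
  -> R3 @ bar 2 tick 0 v(1, 2): D4 above C4
  -> R3 @ bar 2 tick 1 v(1, 2): D4 above C4
  -> R3 @ bar 2 tick 2 v(1, 2): D4 above C4
  -> R3 @ bar 2 tick 3 v(1, 2): D4 above C4
  -> R1 @ bar 3 tick 0 v(0, 2): F3/C4 P5 -> G3/D4 P5 similar
  -> R4 @ bar 3 tick 0 v(0, 1): G3/A3 M2 untreated
  -> R1 @ bar 4 tick 0 v(0, 2): G3/D4 P5 -> E3/B3 P5 similar
  -> R1 @ bar 4 tick 0 v(0, 3): G3/G4 P8 -> E3/E4 P8 similar
  -> R3 @ bar 4 tick 0 v(1, 2): F4 above B3
  -> R4 @ bar 4 tick 0 v(0, 1): E3/F4 m2 untreated
  -> R3 @ bar 4 tick 1 v(1, 2): F4 above B3
  -> R3 @ bar 4 tick 2 v(1, 2): F4 above B3
  -> R3 @ bar 4 tick 3 v(1, 2): F4 above B3
  -> R1 @ bar 5 tick 0 v(0, 3): E3/E4 P8 -> D3/D4 P8 similar
  -> R7 @ bar 5 tick 0 v(1,): F4->B3 leap 6st
  -> R8 @ bar 5 tick 0 v(0, 2): penult P8 not 3rd/6th
  -> R8 @ bar 5 tick 0 v(0, 3): penult P8 not 3rd/6th
  -> R1 @ bar 6 tick 0 v(2, 3): D4/D4 P1 -> E4/E4 P1 similar
  -> R6 @ bar 6 tick 3 v(0, 2): closes on M3
  -> R6 @ bar 6 tick 3 v(0, 3): closes on M3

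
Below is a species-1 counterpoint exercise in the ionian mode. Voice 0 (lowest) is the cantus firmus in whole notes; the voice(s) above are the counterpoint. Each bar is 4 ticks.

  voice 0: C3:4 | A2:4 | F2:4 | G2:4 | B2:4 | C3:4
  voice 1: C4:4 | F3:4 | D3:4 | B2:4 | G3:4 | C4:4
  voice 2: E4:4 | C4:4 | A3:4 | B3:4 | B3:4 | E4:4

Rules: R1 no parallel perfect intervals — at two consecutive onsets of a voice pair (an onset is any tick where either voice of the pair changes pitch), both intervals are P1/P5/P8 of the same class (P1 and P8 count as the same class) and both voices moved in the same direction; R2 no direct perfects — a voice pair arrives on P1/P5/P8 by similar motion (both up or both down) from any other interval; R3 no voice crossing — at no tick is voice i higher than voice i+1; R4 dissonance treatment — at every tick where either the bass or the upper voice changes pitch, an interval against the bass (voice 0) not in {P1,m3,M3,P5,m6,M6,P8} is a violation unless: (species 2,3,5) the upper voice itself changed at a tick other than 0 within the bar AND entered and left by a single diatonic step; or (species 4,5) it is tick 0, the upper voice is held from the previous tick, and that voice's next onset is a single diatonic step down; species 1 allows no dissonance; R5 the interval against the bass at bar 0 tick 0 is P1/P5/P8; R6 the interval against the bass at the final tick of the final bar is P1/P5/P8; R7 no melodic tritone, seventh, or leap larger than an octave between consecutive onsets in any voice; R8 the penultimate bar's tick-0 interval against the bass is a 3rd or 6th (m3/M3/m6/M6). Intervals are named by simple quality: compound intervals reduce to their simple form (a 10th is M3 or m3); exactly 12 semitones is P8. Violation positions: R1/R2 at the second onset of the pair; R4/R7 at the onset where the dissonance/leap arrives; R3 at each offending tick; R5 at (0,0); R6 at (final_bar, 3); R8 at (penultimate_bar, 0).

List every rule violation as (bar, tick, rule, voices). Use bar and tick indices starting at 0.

bar 0: v0=C3 v1=C4 v2=E4 downbeat M3
bar 1: v0=A2 v1=F3 v2=C4 downbeat m3
bar 2: v0=F2 v1=D3 v2=A3 downbeat M3
bar 3: v0=G2 v1=B2 v2=B3 downbeat M3
bar 4: v0=B2 v1=G3 v2=B3 downbeat P8
bar 5: v0=C3 v1=C4 v2=E4 downbeat M3
  -> R5 @ bar 0 tick 0 v(0, 2): opens on M3
  -> R2 @ bar 1 tick 0 v(1, 2): C4/E4 M3 -> F3/C4 P5 similar
  -> R1 @ bar 2 tick 0 v(1, 2): F3/C4 P5 -> D3/A3 P5 similar
  -> R8 @ bar 4 tick 0 v(0, 2): penult P8 not 3rd/6th
  -> R2 @ bar 5 tick 0 v(0, 1): B2/G3 m6 -> C3/C4 P8 similar
  -> R6 @ bar 5 tick 3 v(0, 2): closes on M3

(0, 0, R5, (0, 2))
(1, 0, R2, (1, 2))
(2, 0, R1, (1, 2))
(4, 0, R8, (0, 2))
(5, 0, R2, (0, 1))
(5, 3, R6, (0, 2))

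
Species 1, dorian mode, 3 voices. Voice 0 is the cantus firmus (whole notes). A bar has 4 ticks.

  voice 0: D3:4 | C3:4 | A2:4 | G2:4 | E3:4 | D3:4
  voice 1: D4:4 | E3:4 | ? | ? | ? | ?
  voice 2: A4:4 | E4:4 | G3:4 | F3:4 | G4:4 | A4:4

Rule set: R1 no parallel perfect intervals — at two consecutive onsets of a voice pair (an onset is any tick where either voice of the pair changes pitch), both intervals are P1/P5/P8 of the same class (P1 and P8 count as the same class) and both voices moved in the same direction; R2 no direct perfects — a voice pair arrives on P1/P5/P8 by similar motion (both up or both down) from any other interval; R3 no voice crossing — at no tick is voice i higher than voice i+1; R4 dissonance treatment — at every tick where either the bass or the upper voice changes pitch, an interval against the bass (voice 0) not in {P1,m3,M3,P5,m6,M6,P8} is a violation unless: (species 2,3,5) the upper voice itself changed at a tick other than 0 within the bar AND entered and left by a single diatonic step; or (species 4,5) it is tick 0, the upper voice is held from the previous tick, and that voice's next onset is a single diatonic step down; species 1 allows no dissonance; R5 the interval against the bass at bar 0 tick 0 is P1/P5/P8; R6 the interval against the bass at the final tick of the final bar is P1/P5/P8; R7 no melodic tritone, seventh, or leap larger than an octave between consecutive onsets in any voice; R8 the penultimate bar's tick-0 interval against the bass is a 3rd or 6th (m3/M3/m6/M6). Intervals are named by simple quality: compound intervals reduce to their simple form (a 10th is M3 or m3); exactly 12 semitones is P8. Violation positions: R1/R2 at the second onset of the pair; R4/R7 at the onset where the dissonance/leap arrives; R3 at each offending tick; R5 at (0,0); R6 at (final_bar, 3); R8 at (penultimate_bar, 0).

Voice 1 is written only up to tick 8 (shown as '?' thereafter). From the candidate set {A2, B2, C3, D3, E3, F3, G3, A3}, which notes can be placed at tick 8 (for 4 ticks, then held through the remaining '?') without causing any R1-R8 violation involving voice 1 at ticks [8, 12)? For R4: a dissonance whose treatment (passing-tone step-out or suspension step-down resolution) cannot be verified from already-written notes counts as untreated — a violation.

{E3, F3}

A2: violates R2
B2: violates R4
C3: violates R2
D3: violates R4
E3: legal
F3: legal
G3: violates R4
A3: violates R3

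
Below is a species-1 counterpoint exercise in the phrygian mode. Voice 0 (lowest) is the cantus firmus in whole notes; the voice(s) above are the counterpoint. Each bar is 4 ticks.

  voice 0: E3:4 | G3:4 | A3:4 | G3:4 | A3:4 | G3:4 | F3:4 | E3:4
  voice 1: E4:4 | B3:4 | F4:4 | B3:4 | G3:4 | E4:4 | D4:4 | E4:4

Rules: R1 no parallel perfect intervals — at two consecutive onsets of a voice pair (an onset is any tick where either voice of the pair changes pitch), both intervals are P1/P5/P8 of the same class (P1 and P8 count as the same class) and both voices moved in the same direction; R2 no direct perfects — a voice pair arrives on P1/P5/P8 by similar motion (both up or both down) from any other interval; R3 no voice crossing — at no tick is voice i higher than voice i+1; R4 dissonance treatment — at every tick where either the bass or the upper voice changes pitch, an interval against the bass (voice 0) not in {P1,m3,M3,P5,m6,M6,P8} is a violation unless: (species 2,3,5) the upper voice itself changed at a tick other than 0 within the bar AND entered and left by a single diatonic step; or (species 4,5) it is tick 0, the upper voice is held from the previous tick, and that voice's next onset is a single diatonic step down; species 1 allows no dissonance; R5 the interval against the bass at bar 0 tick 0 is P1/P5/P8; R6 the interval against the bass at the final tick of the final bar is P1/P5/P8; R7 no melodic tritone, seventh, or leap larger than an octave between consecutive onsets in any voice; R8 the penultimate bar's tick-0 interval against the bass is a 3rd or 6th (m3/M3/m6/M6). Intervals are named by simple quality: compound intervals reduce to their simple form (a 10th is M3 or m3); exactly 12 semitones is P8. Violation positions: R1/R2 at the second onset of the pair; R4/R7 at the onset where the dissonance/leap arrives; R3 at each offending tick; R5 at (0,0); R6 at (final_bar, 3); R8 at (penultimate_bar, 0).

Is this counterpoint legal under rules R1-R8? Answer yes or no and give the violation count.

bar 0: v0=E3 v1=E4 (P8)
bar 1: v0=G3 v1=B3 (M3)
bar 2: v0=A3 v1=F4 (m6)
bar 3: v0=G3 v1=B3 (M3)
bar 4: v0=A3 v1=G3 (M2)
bar 5: v0=G3 v1=E4 (M6)
bar 6: v0=F3 v1=D4 (M6)
bar 7: v0=E3 v1=E4 (P8)
  R7 @ bar2.0: B3->F4 leap 6st
  R7 @ bar3.0: F4->B3 leap 6st
  R3 @ bar4.0: A3 above G3
  R4 @ bar4.0: A3/G3 M2 untreated
  R3 @ bar4.1: A3 above G3
  R3 @ bar4.2: A3 above G3
  R3 @ bar4.3: A3 above G3

No (7 violations)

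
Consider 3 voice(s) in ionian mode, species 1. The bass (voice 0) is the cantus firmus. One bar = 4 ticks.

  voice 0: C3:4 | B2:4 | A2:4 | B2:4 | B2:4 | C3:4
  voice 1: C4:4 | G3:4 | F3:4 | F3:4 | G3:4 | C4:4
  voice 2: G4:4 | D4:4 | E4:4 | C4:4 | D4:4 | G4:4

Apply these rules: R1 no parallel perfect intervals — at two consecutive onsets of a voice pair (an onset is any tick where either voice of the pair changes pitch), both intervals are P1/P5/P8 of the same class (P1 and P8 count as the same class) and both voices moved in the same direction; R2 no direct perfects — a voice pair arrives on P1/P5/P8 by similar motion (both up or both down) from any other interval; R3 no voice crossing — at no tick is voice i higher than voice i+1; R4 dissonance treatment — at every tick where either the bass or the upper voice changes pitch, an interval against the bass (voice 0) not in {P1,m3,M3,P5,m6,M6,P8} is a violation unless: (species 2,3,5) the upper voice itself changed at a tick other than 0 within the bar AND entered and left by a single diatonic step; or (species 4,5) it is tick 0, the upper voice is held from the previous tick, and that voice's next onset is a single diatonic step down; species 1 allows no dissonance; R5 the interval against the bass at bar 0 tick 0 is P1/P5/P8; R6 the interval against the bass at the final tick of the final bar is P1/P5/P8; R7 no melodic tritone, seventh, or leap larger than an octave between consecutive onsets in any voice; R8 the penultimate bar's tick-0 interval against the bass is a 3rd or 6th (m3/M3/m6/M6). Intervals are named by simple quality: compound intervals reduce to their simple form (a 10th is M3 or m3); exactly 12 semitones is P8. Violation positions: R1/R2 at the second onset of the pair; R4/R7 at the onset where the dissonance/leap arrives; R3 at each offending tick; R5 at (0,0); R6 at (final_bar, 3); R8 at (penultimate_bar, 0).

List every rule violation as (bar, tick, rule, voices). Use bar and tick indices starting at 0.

bar 0: v0=C3 v1=C4 v2=G4 downbeat P5
bar 1: v0=B2 v1=G3 v2=D4 downbeat m3
bar 2: v0=A2 v1=F3 v2=E4 downbeat P5
bar 3: v0=B2 v1=F3 v2=C4 downbeat m2
bar 4: v0=B2 v1=G3 v2=D4 downbeat m3
bar 5: v0=C3 v1=C4 v2=G4 downbeat P5
  -> R1 @ bar 1 tick 0 v(1, 2): C4/G4 P5 -> G3/D4 P5 similar
  -> R4 @ bar 3 tick 0 v(0, 1): B2/F3 TT untreated
  -> R4 @ bar 3 tick 0 v(0, 2): B2/C4 m2 untreated
  -> R1 @ bar 4 tick 0 v(1, 2): F3/C4 P5 -> G3/D4 P5 similar
  -> R1 @ bar 5 tick 0 v(1, 2): G3/D4 P5 -> C4/G4 P5 similar
  -> R2 @ bar 5 tick 0 v(0, 1): B2/G3 m6 -> C3/C4 P8 similar
  -> R2 @ bar 5 tick 0 v(0, 2): B2/D4 m3 -> C3/G4 P5 similar

(1, 0, R1, (1, 2))
(3, 0, R4, (0, 1))
(3, 0, R4, (0, 2))
(4, 0, R1, (1, 2))
(5, 0, R1, (1, 2))
(5, 0, R2, (0, 1))
(5, 0, R2, (0, 2))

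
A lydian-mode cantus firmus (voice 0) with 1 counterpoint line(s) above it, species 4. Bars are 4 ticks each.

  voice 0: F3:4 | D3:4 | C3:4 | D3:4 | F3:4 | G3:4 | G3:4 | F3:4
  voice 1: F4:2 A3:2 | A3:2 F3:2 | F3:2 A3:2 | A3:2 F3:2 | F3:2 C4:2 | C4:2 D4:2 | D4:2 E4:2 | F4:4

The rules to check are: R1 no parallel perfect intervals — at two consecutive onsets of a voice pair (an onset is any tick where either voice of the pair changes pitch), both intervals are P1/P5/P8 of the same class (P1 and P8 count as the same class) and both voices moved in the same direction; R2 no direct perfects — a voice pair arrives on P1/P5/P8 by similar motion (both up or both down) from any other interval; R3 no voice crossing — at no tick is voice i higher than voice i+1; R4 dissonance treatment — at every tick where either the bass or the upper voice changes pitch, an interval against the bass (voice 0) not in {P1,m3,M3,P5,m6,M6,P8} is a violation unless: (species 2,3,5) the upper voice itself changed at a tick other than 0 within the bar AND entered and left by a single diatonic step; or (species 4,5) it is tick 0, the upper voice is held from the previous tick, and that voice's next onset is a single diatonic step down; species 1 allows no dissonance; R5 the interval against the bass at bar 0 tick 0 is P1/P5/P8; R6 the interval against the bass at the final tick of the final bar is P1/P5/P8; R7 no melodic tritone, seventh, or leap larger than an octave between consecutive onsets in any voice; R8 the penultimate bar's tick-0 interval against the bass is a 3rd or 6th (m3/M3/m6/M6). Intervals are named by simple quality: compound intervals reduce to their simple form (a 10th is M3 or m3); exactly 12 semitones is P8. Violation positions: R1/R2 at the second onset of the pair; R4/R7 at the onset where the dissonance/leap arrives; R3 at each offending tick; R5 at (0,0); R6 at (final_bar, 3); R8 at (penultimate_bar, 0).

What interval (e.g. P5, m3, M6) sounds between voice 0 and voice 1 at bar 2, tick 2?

voice 0=C3 voice 1=A3 -> M6

M6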